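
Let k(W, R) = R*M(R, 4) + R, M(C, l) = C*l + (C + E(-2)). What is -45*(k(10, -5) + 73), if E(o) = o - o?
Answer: -8685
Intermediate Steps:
E(o) = 0
M(C, l) = C + C*l (M(C, l) = C*l + (C + 0) = C*l + C = C + C*l)
k(W, R) = R + 5*R**2 (k(W, R) = R*(R*(1 + 4)) + R = R*(R*5) + R = R*(5*R) + R = 5*R**2 + R = R + 5*R**2)
-45*(k(10, -5) + 73) = -45*(-5*(1 + 5*(-5)) + 73) = -45*(-5*(1 - 25) + 73) = -45*(-5*(-24) + 73) = -45*(120 + 73) = -45*193 = -8685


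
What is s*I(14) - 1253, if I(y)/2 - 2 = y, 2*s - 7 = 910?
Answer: 13419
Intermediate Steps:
s = 917/2 (s = 7/2 + (½)*910 = 7/2 + 455 = 917/2 ≈ 458.50)
I(y) = 4 + 2*y
s*I(14) - 1253 = 917*(4 + 2*14)/2 - 1253 = 917*(4 + 28)/2 - 1253 = (917/2)*32 - 1253 = 14672 - 1253 = 13419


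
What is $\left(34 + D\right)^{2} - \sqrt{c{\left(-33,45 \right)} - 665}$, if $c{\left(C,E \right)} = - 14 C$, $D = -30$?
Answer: $16 - i \sqrt{203} \approx 16.0 - 14.248 i$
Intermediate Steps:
$\left(34 + D\right)^{2} - \sqrt{c{\left(-33,45 \right)} - 665} = \left(34 - 30\right)^{2} - \sqrt{\left(-14\right) \left(-33\right) - 665} = 4^{2} - \sqrt{462 - 665} = 16 - \sqrt{-203} = 16 - i \sqrt{203}$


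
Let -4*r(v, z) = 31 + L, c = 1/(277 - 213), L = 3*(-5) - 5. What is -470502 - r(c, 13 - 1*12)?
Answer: -1881997/4 ≈ -4.7050e+5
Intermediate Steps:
L = -20 (L = -15 - 5 = -20)
c = 1/64 ≈ 0.015625
r(v, z) = -11/4 (r(v, z) = -(31 - 20)/4 = -¼*11 = -11/4)
-470502 - r(c, 13 - 1*12) = -470502 - 1*(-11/4) = -470502 + 11/4 = -1881997/4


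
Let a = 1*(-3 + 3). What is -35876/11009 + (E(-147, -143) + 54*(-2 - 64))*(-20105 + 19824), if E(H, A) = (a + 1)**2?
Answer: 11022207951/11009 ≈ 1.0012e+6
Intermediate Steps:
a = 0 (a = 1*0 = 0)
E(H, A) = 1 (E(H, A) = (0 + 1)**2 = 1**2 = 1)
-35876/11009 + (E(-147, -143) + 54*(-2 - 64))*(-20105 + 19824) = -35876/11009 + (1 + 54*(-2 - 64))*(-20105 + 19824) = -35876*1/11009 + (1 + 54*(-66))*(-281) = -35876/11009 + (1 - 3564)*(-281) = -35876/11009 - 3563*(-281) = -35876/11009 + 1001203 = 11022207951/11009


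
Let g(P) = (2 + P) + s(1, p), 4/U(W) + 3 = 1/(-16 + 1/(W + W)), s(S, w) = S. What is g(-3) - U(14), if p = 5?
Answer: 1788/1369 ≈ 1.3061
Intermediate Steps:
U(W) = 4/(-3 + 1/(-16 + 1/(2*W))) (U(W) = 4/(-3 + 1/(-16 + 1/(W + W))) = 4/(-3 + 1/(-16 + 1/(2*W))))
g(P) = 3 + P (g(P) = (2 + P) + 1 = 3 + P)
g(-3) - U(14) = (3 - 3) - 4*(1 - 32*14)/(-3 + 98*14) = 0 - 4*(1 - 448)/(-3 + 1372) = 0 - 4*(-447)/1369 = 0 - 1*(-1788/1369) = 0 + 1788/1369 = 1788/1369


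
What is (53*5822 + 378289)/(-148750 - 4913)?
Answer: -686855/153663 ≈ -4.4699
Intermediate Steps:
(53*5822 + 378289)/(-148750 - 4913) = (308566 + 378289)/(-153663) = 686855*(-1/153663) = -686855/153663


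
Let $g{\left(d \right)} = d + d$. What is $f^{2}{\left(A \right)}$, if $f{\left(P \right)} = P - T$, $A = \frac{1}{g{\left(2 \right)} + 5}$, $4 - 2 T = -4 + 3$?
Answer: $\frac{1849}{324} \approx 5.7068$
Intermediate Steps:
$T = \frac{5}{2}$ ($T = 2 - \frac{-4 + 3}{2} = 2 - - \frac{1}{2} = 2 + \frac{1}{2} = \frac{5}{2} \approx 2.5$)
$g{\left(d \right)} = 2 d$
$A = \frac{1}{9}$ ($A = \frac{1}{2 \cdot 2 + 5} = \frac{1}{4 + 5} = \frac{1}{9} \approx 0.11111$)
$f{\left(P \right)} = - \frac{5}{2} + P$ ($f{\left(P \right)} = P - \frac{5}{2} = - \frac{5}{2} + P$)
$f^{2}{\left(A \right)} = \left(- \frac{5}{2} + \frac{1}{9}\right)^{2} = \left(- \frac{43}{18}\right)^{2} = \frac{1849}{324}$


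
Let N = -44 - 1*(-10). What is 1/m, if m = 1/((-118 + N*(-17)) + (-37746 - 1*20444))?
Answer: -57730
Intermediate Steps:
N = -34 (N = -44 + 10 = -34)
m = -1/57730 (m = 1/((-118 - 34*(-17)) + (-37746 - 1*20444)) = 1/((-118 + 578) + (-37746 - 20444)) = 1/(460 - 58190) = 1/(-57730) = -1/57730 ≈ -1.7322e-5)
1/m = 1/(-1/57730) = -57730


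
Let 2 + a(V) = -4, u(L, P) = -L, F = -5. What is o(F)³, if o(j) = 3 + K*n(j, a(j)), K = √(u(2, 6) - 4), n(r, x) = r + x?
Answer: -6507 + 7689*I*√6 ≈ -6507.0 + 18834.0*I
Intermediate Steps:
a(V) = -6 (a(V) = -2 - 4 = -6)
K = I*√6 (K = √(-1*2 - 4) = √(-2 - 4) = √(-6) = I*√6 ≈ 2.4495*I)
o(j) = 3 + I*√6*(-6 + j) (o(j) = 3 + (I*√6)*(j - 6) = 3 + (I*√6)*(-6 + j) = 3 + I*√6*(-6 + j))
o(F)³ = (3 + I*√6*(-6 - 5))³ = (3 + I*√6*(-11))³ = (3 - 11*I*√6)³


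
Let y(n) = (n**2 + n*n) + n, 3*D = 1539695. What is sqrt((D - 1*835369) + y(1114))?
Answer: 31*sqrt(20238)/3 ≈ 1470.0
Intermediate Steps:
D = 1539695/3 (D = (1/3)*1539695 = 1539695/3 ≈ 5.1323e+5)
y(n) = n + 2*n**2 (y(n) = (n**2 + n**2) + n = 2*n**2 + n = n + 2*n**2)
sqrt((D - 1*835369) + y(1114)) = sqrt((1539695/3 - 1*835369) + 1114*(1 + 2*1114)) = sqrt((1539695/3 - 835369) + 1114*(1 + 2228)) = sqrt(-966412/3 + 1114*2229) = sqrt(-966412/3 + 2483106) = sqrt(6482906/3) = 31*sqrt(20238)/3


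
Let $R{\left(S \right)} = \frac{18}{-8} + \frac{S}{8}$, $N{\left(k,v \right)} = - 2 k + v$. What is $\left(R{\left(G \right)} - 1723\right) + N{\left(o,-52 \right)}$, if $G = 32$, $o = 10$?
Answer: $- \frac{7173}{4} \approx -1793.3$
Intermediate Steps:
$N{\left(k,v \right)} = v - 2 k$
$R{\left(S \right)} = - \frac{9}{4} + \frac{S}{8}$ ($R{\left(S \right)} = 18 \left(- \frac{1}{8}\right) + S \frac{1}{8} = - \frac{9}{4} + \frac{S}{8}$)
$\left(R{\left(G \right)} - 1723\right) + N{\left(o,-52 \right)} = \left(\left(- \frac{9}{4} + \frac{1}{8} \cdot 32\right) - 1723\right) - 72 = \left(\left(- \frac{9}{4} + 4\right) - 1723\right) - 72 = \left(\frac{7}{4} - 1723\right) - 72 = - \frac{6885}{4} - 72 = - \frac{7173}{4}$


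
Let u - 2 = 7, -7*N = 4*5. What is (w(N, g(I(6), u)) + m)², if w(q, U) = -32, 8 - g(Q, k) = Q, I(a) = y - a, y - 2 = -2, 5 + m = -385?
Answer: 178084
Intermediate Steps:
m = -390 (m = -5 - 385 = -390)
y = 0 (y = 2 - 2 = 0)
I(a) = -a (I(a) = 0 - a = -a)
N = -20/7 (N = -4*5/7 = -⅐*20 = -20/7 ≈ -2.8571)
u = 9 (u = 2 + 7 = 9)
g(Q, k) = 8 - Q
(w(N, g(I(6), u)) + m)² = (-32 - 390)² = (-422)² = 178084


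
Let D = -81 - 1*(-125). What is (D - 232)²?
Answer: 35344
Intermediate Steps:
D = 44 (D = -81 + 125 = 44)
(D - 232)² = (44 - 232)² = (-188)² = 35344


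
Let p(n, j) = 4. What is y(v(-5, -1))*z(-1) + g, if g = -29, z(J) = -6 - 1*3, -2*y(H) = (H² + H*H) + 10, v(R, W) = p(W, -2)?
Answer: 160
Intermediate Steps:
v(R, W) = 4
y(H) = -5 - H² (y(H) = -((H² + H*H) + 10)/2 = -((H² + H²) + 10)/2 = -(2*H² + 10)/2 = -(10 + 2*H²)/2 = -5 - H²)
z(J) = -9 (z(J) = -6 - 3 = -9)
y(v(-5, -1))*z(-1) + g = (-5 - 1*4²)*(-9) - 29 = (-5 - 1*16)*(-9) - 29 = (-5 - 16)*(-9) - 29 = -21*(-9) - 29 = 189 - 29 = 160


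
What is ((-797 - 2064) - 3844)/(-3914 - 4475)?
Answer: 6705/8389 ≈ 0.79926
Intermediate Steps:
((-797 - 2064) - 3844)/(-3914 - 4475) = (-2861 - 3844)/(-8389) = -6705*(-1/8389) = 6705/8389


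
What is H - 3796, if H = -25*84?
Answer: -5896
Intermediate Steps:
H = -2100
H - 3796 = -2100 - 3796 = -5896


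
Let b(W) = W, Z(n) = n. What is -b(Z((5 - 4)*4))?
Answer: -4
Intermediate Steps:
-b(Z((5 - 4)*4)) = -(5 - 4)*4 = -4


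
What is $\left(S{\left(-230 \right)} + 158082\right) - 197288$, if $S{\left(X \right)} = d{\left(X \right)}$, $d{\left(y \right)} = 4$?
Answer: $-39202$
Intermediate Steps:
$S{\left(X \right)} = 4$
$\left(S{\left(-230 \right)} + 158082\right) - 197288 = \left(4 + 158082\right) - 197288 = 158086 - 197288 = -39202$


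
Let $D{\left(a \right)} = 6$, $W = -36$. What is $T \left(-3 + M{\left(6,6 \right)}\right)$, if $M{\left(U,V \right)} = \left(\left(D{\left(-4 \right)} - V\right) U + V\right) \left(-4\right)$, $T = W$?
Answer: $972$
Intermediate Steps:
$T = -36$
$M{\left(U,V \right)} = - 4 V - 4 U \left(6 - V\right)$ ($M{\left(U,V \right)} = \left(\left(6 - V\right) U + V\right) \left(-4\right) = \left(U \left(6 - V\right) + V\right) \left(-4\right) = \left(V + U \left(6 - V\right)\right) \left(-4\right) = - 4 V - 4 U \left(6 - V\right)$)
$T \left(-3 + M{\left(6,6 \right)}\right) = - 36 \left(-3 - \left(168 - 144\right)\right) = - 36 \left(-3 - 24\right) = \left(-36\right) \left(-27\right) = 972$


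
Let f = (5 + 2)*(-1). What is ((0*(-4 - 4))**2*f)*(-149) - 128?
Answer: -128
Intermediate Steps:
f = -7 (f = 7*(-1) = -7)
((0*(-4 - 4))**2*f)*(-149) - 128 = ((0*(-4 - 4))**2*(-7))*(-149) - 128 = ((0*(-8))**2*(-7))*(-149) - 128 = (0**2*(-7))*(-149) - 128 = (0*(-7))*(-149) - 128 = 0*(-149) - 128 = 0 - 128 = -128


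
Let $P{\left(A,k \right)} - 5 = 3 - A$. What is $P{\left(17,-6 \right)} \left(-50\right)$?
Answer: $450$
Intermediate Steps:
$P{\left(A,k \right)} = 8 - A$ ($P{\left(A,k \right)} = 5 - \left(-3 + A\right) = 8 - A$)
$P{\left(17,-6 \right)} \left(-50\right) = \left(8 - 17\right) \left(-50\right) = \left(-9\right) \left(-50\right) = 450$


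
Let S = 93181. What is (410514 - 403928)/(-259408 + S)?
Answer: -6586/166227 ≈ -0.039621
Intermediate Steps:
(410514 - 403928)/(-259408 + S) = (410514 - 403928)/(-259408 + 93181) = 6586/(-166227) = 6586*(-1/166227) = -6586/166227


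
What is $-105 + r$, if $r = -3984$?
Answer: $-4089$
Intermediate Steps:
$-105 + r = -105 - 3984 = -4089$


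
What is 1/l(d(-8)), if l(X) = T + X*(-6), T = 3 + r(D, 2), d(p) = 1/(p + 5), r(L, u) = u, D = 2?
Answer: 1/7 ≈ 0.14286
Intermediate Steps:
d(p) = 1/(5 + p)
T = 5 (T = 3 + 2 = 5)
l(X) = 5 - 6*X (l(X) = 5 + X*(-6) = 5 - 6*X)
1/l(d(-8)) = 1/(5 - 6/(5 - 8)) = 1/(5 - 6/(-3)) = 1/(5 - 6*(-1/3)) = 1/(5 + 2) = 1/7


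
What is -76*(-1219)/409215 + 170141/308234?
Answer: 98180280011/126133976310 ≈ 0.77838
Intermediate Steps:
-76*(-1219)/409215 + 170141/308234 = 92644*(1/409215) + 170141*(1/308234) = 92644/409215 + 170141/308234 = 98180280011/126133976310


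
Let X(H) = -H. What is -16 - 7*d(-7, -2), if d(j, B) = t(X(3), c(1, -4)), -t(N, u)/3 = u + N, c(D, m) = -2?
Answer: -121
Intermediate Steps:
t(N, u) = -3*N - 3*u (t(N, u) = -3*(u + N) = -3*(N + u) = -3*N - 3*u)
d(j, B) = 15 (d(j, B) = -(-3)*3 - 3*(-2) = -3*(-3) + 6 = 9 + 6 = 15)
-16 - 7*d(-7, -2) = -16 - 7*15 = -16 - 105 = -121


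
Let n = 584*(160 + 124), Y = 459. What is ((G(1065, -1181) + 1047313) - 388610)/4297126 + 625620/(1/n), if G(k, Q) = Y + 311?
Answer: 445881957721170193/4297126 ≈ 1.0376e+11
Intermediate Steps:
G(k, Q) = 770 (G(k, Q) = 459 + 311 = 770)
n = 165856 (n = 584*284 = 165856)
((G(1065, -1181) + 1047313) - 388610)/4297126 + 625620/(1/n) = ((770 + 1047313) - 388610)/4297126 + 625620/(1/165856) = (1048083 - 388610)*(1/4297126) + 625620/(1/165856) = 659473*(1/4297126) + 625620*165856 = 659473/4297126 + 103762830720 = 445881957721170193/4297126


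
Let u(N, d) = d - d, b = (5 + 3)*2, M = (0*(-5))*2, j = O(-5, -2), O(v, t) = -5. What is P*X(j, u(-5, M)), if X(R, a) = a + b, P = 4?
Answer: 64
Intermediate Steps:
j = -5
M = 0 (M = 0*2 = 0)
b = 16 (b = 8*2 = 16)
u(N, d) = 0
X(R, a) = 16 + a (X(R, a) = a + 16 = 16 + a)
P*X(j, u(-5, M)) = 4*(16 + 0) = 4*16 = 64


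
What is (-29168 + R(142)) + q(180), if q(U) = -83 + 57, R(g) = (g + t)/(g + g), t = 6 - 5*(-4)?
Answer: -2072732/71 ≈ -29193.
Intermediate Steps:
t = 26 (t = 6 + 20 = 26)
R(g) = (26 + g)/(2*g) (R(g) = (g + 26)/(g + g) = (26 + g)/((2*g)) = (26 + g)*(1/(2*g)) = (26 + g)/(2*g))
q(U) = -26
(-29168 + R(142)) + q(180) = (-29168 + (1/2)*(26 + 142)/142) - 26 = (-29168 + (1/2)*(1/142)*168) - 26 = (-29168 + 42/71) - 26 = -2070886/71 - 26 = -2072732/71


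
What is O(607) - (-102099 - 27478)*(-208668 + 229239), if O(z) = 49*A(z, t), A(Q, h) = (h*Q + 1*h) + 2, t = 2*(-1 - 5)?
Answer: 2665171061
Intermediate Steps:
t = -12 (t = 2*(-6) = -12)
A(Q, h) = 2 + h + Q*h (A(Q, h) = (Q*h + h) + 2 = (h + Q*h) + 2 = 2 + h + Q*h)
O(z) = -490 - 588*z (O(z) = 49*(2 - 12 + z*(-12)) = 49*(2 - 12 - 12*z) = 49*(-10 - 12*z) = -490 - 588*z)
O(607) - (-102099 - 27478)*(-208668 + 229239) = (-490 - 588*607) - (-102099 - 27478)*(-208668 + 229239) = (-490 - 356916) - (-129577)*20571 = -357406 - 1*(-2665528467) = -357406 + 2665528467 = 2665171061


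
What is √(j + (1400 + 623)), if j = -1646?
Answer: √377 ≈ 19.416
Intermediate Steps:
√(j + (1400 + 623)) = √(-1646 + (1400 + 623)) = √(-1646 + 2023) = √377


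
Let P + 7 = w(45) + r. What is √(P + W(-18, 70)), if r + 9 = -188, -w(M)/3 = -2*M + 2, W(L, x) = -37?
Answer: √23 ≈ 4.7958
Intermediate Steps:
w(M) = -6 + 6*M (w(M) = -3*(-2*M + 2) = -3*(2 - 2*M) = -6 + 6*M)
r = -197 (r = -9 - 188 = -197)
P = 60 (P = -7 + ((-6 + 6*45) - 197) = -7 + ((-6 + 270) - 197) = -7 + (264 - 197) = -7 + 67 = 60)
√(P + W(-18, 70)) = √(60 - 37) = √23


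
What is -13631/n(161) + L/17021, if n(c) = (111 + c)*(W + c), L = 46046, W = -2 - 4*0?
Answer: 1759384157/736124208 ≈ 2.3901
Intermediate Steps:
W = -2 (W = -2 + 0 = -2)
n(c) = (-2 + c)*(111 + c) (n(c) = (111 + c)*(-2 + c) = (-2 + c)*(111 + c))
-13631/n(161) + L/17021 = -13631/(-222 + 161² + 109*161) + 46046/17021 = -13631/(-222 + 25921 + 17549) + 46046*(1/17021) = -13631/43248 + 46046/17021 = 1759384157/736124208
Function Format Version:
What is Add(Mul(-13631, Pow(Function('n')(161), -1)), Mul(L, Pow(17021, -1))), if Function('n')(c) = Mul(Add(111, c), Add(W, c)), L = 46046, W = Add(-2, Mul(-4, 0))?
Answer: Rational(1759384157, 736124208) ≈ 2.3901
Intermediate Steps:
W = -2 (W = Add(-2, 0) = -2)
Function('n')(c) = Mul(Add(-2, c), Add(111, c)) (Function('n')(c) = Mul(Add(111, c), Add(-2, c)) = Mul(Add(-2, c), Add(111, c)))
Add(Mul(-13631, Pow(Function('n')(161), -1)), Mul(L, Pow(17021, -1))) = Add(Mul(-13631, Pow(Add(-222, Pow(161, 2), Mul(109, 161)), -1)), Mul(46046, Pow(17021, -1))) = Add(Mul(-13631, Pow(Add(-222, 25921, 17549), -1)), Mul(46046, Rational(1, 17021))) = Add(Mul(-13631, Pow(43248, -1)), Rational(46046, 17021)) = Add(Mul(-13631, Rational(1, 43248)), Rational(46046, 17021)) = Add(Rational(-13631, 43248), Rational(46046, 17021)) = Rational(1759384157, 736124208)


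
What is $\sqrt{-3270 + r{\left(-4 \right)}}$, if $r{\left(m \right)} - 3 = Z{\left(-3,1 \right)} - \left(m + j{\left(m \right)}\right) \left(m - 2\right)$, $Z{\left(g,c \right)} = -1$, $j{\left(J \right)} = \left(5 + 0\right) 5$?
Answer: $i \sqrt{3142} \approx 56.054 i$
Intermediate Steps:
$j{\left(J \right)} = 25$ ($j{\left(J \right)} = 5 \cdot 5 = 25$)
$r{\left(m \right)} = 2 - \left(-2 + m\right) \left(25 + m\right)$ ($r{\left(m \right)} = 3 - \left(1 + \left(m + 25\right) \left(m - 2\right)\right) = 3 - \left(1 + \left(25 + m\right) \left(-2 + m\right)\right) = 3 - \left(1 + \left(-2 + m\right) \left(25 + m\right)\right) = 2 - \left(-2 + m\right) \left(25 + m\right)$)
$\sqrt{-3270 + r{\left(-4 \right)}} = \sqrt{-3270 - -128} = \sqrt{-3270 + \left(52 - 16 + 92\right)} = \sqrt{-3270 + 128} = \sqrt{-3142} = i \sqrt{3142}$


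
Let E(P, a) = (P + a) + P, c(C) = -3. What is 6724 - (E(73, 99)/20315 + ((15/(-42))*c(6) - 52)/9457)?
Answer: 3617058398993/537933074 ≈ 6724.0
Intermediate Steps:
E(P, a) = a + 2*P
6724 - (E(73, 99)/20315 + ((15/(-42))*c(6) - 52)/9457) = 6724 - ((99 + 2*73)/20315 + ((15/(-42))*(-3) - 52)/9457) = 6724 - ((99 + 146)*(1/20315) + ((15*(-1/42))*(-3) - 52)*(1/9457)) = 6724 - (245*(1/20315) + (-5/14*(-3) - 52)*(1/9457)) = 6724 - (49/4063 + (15/14 - 52)*(1/9457)) = 6724 - (49/4063 - 713/14*1/9457) = 6724 - (49/4063 - 713/132398) = 6724 - 1*3590583/537933074 = 6724 - 3590583/537933074 = 3617058398993/537933074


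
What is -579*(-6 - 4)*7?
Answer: 40530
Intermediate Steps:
-579*(-6 - 4)*7 = -(-5790)*7 = -579*(-70) = 40530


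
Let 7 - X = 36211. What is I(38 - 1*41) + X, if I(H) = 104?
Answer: -36100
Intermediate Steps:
X = -36204 (X = 7 - 1*36211 = 7 - 36211 = -36204)
I(38 - 1*41) + X = 104 - 36204 = -36100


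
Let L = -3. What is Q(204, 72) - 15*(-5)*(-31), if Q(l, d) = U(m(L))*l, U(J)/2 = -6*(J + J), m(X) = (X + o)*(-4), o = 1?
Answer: -41493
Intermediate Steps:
m(X) = -4 - 4*X (m(X) = (X + 1)*(-4) = (1 + X)*(-4) = -4 - 4*X)
U(J) = -24*J (U(J) = 2*(-6*(J + J)) = 2*(-12*J) = -24*J)
Q(l, d) = -192*l (Q(l, d) = (-24*(-4 - 4*(-3)))*l = (-24*(-4 + 12))*l = (-24*8)*l = -192*l)
Q(204, 72) - 15*(-5)*(-31) = -192*204 - 15*(-5)*(-31) = -39168 + 75*(-31) = -39168 - 2325 = -41493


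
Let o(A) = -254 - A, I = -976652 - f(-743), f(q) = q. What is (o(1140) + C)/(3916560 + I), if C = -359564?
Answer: -360958/2940651 ≈ -0.12275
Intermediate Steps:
I = -975909 (I = -976652 - 1*(-743) = -976652 + 743 = -975909)
(o(1140) + C)/(3916560 + I) = ((-254 - 1*1140) - 359564)/(3916560 - 975909) = ((-254 - 1140) - 359564)/2940651 = (-1394 - 359564)*(1/2940651) = -360958*1/2940651 = -360958/2940651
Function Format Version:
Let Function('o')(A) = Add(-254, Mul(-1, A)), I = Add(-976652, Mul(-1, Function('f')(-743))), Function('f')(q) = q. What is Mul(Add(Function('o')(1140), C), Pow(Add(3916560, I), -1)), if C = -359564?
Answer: Rational(-360958, 2940651) ≈ -0.12275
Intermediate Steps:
I = -975909 (I = Add(-976652, Mul(-1, -743)) = Add(-976652, 743) = -975909)
Mul(Add(Function('o')(1140), C), Pow(Add(3916560, I), -1)) = Mul(Add(Add(-254, Mul(-1, 1140)), -359564), Pow(Add(3916560, -975909), -1)) = Mul(Add(Add(-254, -1140), -359564), Pow(2940651, -1)) = Mul(Add(-1394, -359564), Rational(1, 2940651)) = Mul(-360958, Rational(1, 2940651)) = Rational(-360958, 2940651)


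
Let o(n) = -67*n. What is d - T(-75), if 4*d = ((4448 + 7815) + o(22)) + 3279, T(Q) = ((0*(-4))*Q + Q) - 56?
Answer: 3648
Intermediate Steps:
T(Q) = -56 + Q (T(Q) = (0*Q + Q) - 56 = (0 + Q) - 56 = Q - 56 = -56 + Q)
d = 3517 (d = (((4448 + 7815) - 67*22) + 3279)/4 = ((12263 - 1474) + 3279)/4 = (10789 + 3279)/4 = (¼)*14068 = 3517)
d - T(-75) = 3517 - (-56 - 75) = 3517 - 1*(-131) = 3517 + 131 = 3648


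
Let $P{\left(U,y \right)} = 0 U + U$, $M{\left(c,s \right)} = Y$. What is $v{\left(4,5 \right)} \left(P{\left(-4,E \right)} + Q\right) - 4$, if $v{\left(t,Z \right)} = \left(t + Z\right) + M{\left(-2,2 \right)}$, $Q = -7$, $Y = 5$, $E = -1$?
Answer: $-158$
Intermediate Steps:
$M{\left(c,s \right)} = 5$
$P{\left(U,y \right)} = U$ ($P{\left(U,y \right)} = 0 + U = U$)
$v{\left(t,Z \right)} = 5 + Z + t$ ($v{\left(t,Z \right)} = \left(t + Z\right) + 5 = \left(Z + t\right) + 5 = 5 + Z + t$)
$v{\left(4,5 \right)} \left(P{\left(-4,E \right)} + Q\right) - 4 = \left(5 + 5 + 4\right) \left(-4 - 7\right) - 4 = 14 \left(-11\right) - 4 = -154 - 4 = -158$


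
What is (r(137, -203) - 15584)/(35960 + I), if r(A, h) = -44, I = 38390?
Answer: -7814/37175 ≈ -0.21020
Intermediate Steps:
(r(137, -203) - 15584)/(35960 + I) = (-44 - 15584)/(35960 + 38390) = -15628/74350 = -15628*1/74350 = -7814/37175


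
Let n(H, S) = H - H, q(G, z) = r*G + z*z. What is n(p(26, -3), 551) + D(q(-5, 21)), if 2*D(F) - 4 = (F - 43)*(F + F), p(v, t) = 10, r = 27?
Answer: 80480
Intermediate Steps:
q(G, z) = z**2 + 27*G (q(G, z) = 27*G + z*z = 27*G + z**2 = z**2 + 27*G)
n(H, S) = 0
D(F) = 2 + F*(-43 + F) (D(F) = 2 + ((F - 43)*(F + F))/2 = 2 + ((-43 + F)*(2*F))/2 = 2 + (2*F*(-43 + F))/2 = 2 + F*(-43 + F))
n(p(26, -3), 551) + D(q(-5, 21)) = 0 + (2 + (21**2 + 27*(-5))**2 - 43*(21**2 + 27*(-5))) = 0 + (2 + (441 - 135)**2 - 43*(441 - 135)) = 0 + (2 + 306**2 - 43*306) = 0 + (2 + 93636 - 13158) = 0 + 80480 = 80480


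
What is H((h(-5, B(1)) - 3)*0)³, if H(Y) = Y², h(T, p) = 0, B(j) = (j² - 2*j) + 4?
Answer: 0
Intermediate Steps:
B(j) = 4 + j² - 2*j
H((h(-5, B(1)) - 3)*0)³ = (((0 - 3)*0)²)³ = ((-3*0)²)³ = (0²)³ = 0³ = 0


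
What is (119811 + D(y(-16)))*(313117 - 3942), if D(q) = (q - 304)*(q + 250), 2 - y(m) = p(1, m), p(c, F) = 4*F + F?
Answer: 14255131725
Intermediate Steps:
p(c, F) = 5*F
y(m) = 2 - 5*m
D(q) = (-304 + q)*(250 + q)
(119811 + D(y(-16)))*(313117 - 3942) = (119811 + (-76000 + (2 - 5*(-16))² - 54*(2 - 5*(-16))))*(313117 - 3942) = (119811 + (-76000 + (2 + 80)² - 54*(2 + 80)))*309175 = (119811 + (-76000 + 82² - 54*82))*309175 = (119811 + (-76000 + 6724 - 4428))*309175 = (119811 - 73704)*309175 = 46107*309175 = 14255131725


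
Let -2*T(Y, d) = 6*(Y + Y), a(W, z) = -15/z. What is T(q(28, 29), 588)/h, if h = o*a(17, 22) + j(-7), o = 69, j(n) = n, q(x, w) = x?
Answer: 3696/1189 ≈ 3.1085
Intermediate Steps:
h = -1189/22 (h = 69*(-15/22) - 7 = -1035/22 - 7 = -1189/22 ≈ -54.045)
T(Y, d) = -6*Y (T(Y, d) = -3*(Y + Y) = -3*2*Y = -6*Y)
T(q(28, 29), 588)/h = (-6*28)/(-1189/22) = -168*(-22/1189) = 3696/1189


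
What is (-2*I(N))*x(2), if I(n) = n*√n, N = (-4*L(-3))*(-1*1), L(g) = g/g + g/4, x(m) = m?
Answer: -4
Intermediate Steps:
L(g) = 1 + g/4 (L(g) = 1 + g*(¼) = 1 + g/4)
N = 1 (N = (-4*(1 + (¼)*(-3)))*(-1*1) = -4*(1 - ¾)*(-1) = -4*¼*(-1) = -1*(-1) = 1)
I(n) = n^(3/2)
(-2*I(N))*x(2) = -2*1^(3/2)*2 = -2*1*2 = -2*2 = -4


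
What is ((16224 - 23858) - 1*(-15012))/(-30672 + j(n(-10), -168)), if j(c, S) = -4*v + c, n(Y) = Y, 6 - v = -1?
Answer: -3689/15355 ≈ -0.24025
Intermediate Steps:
v = 7 (v = 6 - 1*(-1) = 6 + 1 = 7)
j(c, S) = -28 + c (j(c, S) = -4*7 + c = -28 + c)
((16224 - 23858) - 1*(-15012))/(-30672 + j(n(-10), -168)) = ((16224 - 23858) - 1*(-15012))/(-30672 + (-28 - 10)) = (-7634 + 15012)/(-30672 - 38) = 7378/(-30710) = 7378*(-1/30710) = -3689/15355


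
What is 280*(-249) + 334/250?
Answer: -8714833/125 ≈ -69719.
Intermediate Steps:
280*(-249) + 334/250 = -69720 + 334*(1/250) = -69720 + 167/125 = -8714833/125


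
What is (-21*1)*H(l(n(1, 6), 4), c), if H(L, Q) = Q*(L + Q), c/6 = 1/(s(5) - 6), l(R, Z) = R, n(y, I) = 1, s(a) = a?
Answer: -630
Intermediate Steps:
c = -6 (c = 6/(5 - 6) = 6/(-1) = 6*(-1) = -6)
(-21*1)*H(l(n(1, 6), 4), c) = (-21*1)*(-6*(1 - 6)) = -(-126)*(-5) = -21*30 = -630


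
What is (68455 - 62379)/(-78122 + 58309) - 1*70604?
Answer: -1398883128/19813 ≈ -70604.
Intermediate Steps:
(68455 - 62379)/(-78122 + 58309) - 1*70604 = 6076/(-19813) - 70604 = 6076*(-1/19813) - 70604 = -6076/19813 - 70604 = -1398883128/19813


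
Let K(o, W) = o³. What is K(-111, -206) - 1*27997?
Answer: -1395628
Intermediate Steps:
K(-111, -206) - 1*27997 = (-111)³ - 1*27997 = -1367631 - 27997 = -1395628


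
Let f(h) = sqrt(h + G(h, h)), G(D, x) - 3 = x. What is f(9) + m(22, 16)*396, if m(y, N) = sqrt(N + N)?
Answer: sqrt(21) + 1584*sqrt(2) ≈ 2244.7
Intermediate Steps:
m(y, N) = sqrt(2)*sqrt(N) (m(y, N) = sqrt(2*N) = sqrt(2)*sqrt(N))
G(D, x) = 3 + x
f(h) = sqrt(3 + 2*h) (f(h) = sqrt(h + (3 + h)) = sqrt(3 + 2*h))
f(9) + m(22, 16)*396 = sqrt(3 + 2*9) + (sqrt(2)*sqrt(16))*396 = sqrt(3 + 18) + (sqrt(2)*4)*396 = sqrt(21) + (4*sqrt(2))*396 = sqrt(21) + 1584*sqrt(2)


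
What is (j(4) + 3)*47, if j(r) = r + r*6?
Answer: 1457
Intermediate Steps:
j(r) = 7*r (j(r) = r + 6*r = 7*r)
(j(4) + 3)*47 = (7*4 + 3)*47 = (28 + 3)*47 = 31*47 = 1457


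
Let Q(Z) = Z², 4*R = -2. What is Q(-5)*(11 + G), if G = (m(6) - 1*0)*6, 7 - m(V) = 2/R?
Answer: 1925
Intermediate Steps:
R = -½ (R = (¼)*(-2) = -½ ≈ -0.50000)
m(V) = 11 (m(V) = 7 - 2/(-½) = 7 - 2*(-2) = 7 - 1*(-4) = 7 + 4 = 11)
G = 66 (G = (11 - 1*0)*6 = (11 + 0)*6 = 11*6 = 66)
Q(-5)*(11 + G) = (-5)²*(11 + 66) = 25*77 = 1925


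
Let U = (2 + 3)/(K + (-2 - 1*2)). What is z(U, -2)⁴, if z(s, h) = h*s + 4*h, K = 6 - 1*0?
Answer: 28561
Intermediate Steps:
K = 6 (K = 6 + 0 = 6)
U = 5/2 (U = (2 + 3)/(6 + (-2 - 1*2)) = 5/(6 + (-2 - 2)) = 5/(6 - 4) = 5/2 ≈ 2.5000)
z(s, h) = 4*h + h*s
z(U, -2)⁴ = (-2*(4 + 5/2))⁴ = (-2*13/2)⁴ = (-13)⁴ = 28561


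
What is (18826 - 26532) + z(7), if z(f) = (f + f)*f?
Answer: -7608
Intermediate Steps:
z(f) = 2*f**2 (z(f) = (2*f)*f = 2*f**2)
(18826 - 26532) + z(7) = (18826 - 26532) + 2*7**2 = -7706 + 2*49 = -7706 + 98 = -7608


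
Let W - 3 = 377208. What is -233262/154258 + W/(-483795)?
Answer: -2192805176/956785245 ≈ -2.2918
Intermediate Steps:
W = 377211 (W = 3 + 377208 = 377211)
-233262/154258 + W/(-483795) = -233262/154258 + 377211/(-483795) = -233262*1/154258 + 377211*(-1/483795) = -116631/77129 - 125737/161265 = -2192805176/956785245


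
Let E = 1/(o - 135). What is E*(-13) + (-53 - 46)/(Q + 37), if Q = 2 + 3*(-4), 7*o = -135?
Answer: -3869/1080 ≈ -3.5824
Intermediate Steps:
o = -135/7 (o = (⅐)*(-135) = -135/7 ≈ -19.286)
Q = -10 (Q = 2 - 12 = -10)
E = -7/1080 (E = 1/(-135/7 - 135) = 1/(-1080/7) = -7/1080 ≈ -0.0064815)
E*(-13) + (-53 - 46)/(Q + 37) = -7/1080*(-13) + (-53 - 46)/(-10 + 37) = 91/1080 - 99/27 = 91/1080 - 99*1/27 = 91/1080 - 11/3 = -3869/1080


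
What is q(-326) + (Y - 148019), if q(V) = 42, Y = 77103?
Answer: -70874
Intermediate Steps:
q(-326) + (Y - 148019) = 42 + (77103 - 148019) = 42 - 70916 = -70874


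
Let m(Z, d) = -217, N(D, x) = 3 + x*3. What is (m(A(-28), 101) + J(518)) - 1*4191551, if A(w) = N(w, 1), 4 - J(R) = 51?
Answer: -4191815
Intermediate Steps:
N(D, x) = 3 + 3*x
J(R) = -47 (J(R) = 4 - 1*51 = 4 - 51 = -47)
A(w) = 6 (A(w) = 3 + 3*1 = 3 + 3 = 6)
(m(A(-28), 101) + J(518)) - 1*4191551 = (-217 - 47) - 1*4191551 = -264 - 4191551 = -4191815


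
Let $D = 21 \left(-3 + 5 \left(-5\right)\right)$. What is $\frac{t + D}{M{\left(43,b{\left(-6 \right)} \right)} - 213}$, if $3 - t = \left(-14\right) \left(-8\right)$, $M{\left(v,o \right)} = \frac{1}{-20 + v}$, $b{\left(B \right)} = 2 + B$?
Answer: $\frac{16031}{4898} \approx 3.273$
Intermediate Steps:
$t = -109$ ($t = 3 - \left(-14\right) \left(-8\right) = 3 - 112 = -109$)
$D = -588$ ($D = 21 \left(-3 - 25\right) = 21 \left(-28\right) = -588$)
$\frac{t + D}{M{\left(43,b{\left(-6 \right)} \right)} - 213} = \frac{-109 - 588}{\frac{1}{-20 + 43} - 213} = - \frac{697}{\frac{1}{23} - 213} = - \frac{697}{- \frac{4898}{23}} = \left(-697\right) \left(- \frac{23}{4898}\right) = \frac{16031}{4898}$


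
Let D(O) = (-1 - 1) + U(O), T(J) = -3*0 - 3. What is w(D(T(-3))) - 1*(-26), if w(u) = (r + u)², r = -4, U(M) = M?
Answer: 107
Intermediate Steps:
T(J) = -3 (T(J) = 0 - 3 = -3)
D(O) = -2 + O (D(O) = (-1 - 1) + O = -2 + O)
w(u) = (-4 + u)²
w(D(T(-3))) - 1*(-26) = (-4 + (-2 - 3))² - 1*(-26) = (-4 - 5)² + 26 = (-9)² + 26 = 81 + 26 = 107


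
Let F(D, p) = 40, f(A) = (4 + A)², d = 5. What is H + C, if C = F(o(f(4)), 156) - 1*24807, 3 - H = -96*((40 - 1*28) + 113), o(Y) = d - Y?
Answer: -12764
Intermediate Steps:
o(Y) = 5 - Y
H = 12003 (H = 3 - (-96)*((40 - 1*28) + 113) = 3 - (-96)*((40 - 28) + 113) = 3 - (-96)*(12 + 113) = 3 - (-96)*125 = 3 - 1*(-12000) = 3 + 12000 = 12003)
C = -24767 (C = 40 - 1*24807 = 40 - 24807 = -24767)
H + C = 12003 - 24767 = -12764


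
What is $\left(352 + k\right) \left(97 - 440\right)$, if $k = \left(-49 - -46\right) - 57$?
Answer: $-100156$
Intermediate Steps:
$k = -60$ ($k = \left(-49 + 46\right) - 57 = -3 - 57 = -60$)
$\left(352 + k\right) \left(97 - 440\right) = \left(352 - 60\right) \left(97 - 440\right) = 292 \left(-343\right) = -100156$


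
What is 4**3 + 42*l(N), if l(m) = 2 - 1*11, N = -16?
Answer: -314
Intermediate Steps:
l(m) = -9 (l(m) = 2 - 11 = -9)
4**3 + 42*l(N) = 4**3 + 42*(-9) = 64 - 378 = -314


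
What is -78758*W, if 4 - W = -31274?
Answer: -2463392724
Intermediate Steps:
W = 31278 (W = 4 - 1*(-31274) = 4 + 31274 = 31278)
-78758*W = -78758/(1/31278) = -78758/1/31278 = -78758*31278 = -2463392724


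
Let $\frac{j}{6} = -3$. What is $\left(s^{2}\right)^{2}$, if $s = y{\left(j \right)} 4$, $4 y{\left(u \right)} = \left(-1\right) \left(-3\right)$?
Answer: $81$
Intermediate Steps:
$j = -18$ ($j = 6 \left(-3\right) = -18$)
$y{\left(u \right)} = \frac{3}{4}$ ($y{\left(u \right)} = \frac{\left(-1\right) \left(-3\right)}{4} = \frac{1}{4} \cdot 3 = \frac{3}{4}$)
$s = 3$ ($s = \frac{3}{4} \cdot 4 = 3$)
$\left(s^{2}\right)^{2} = \left(3^{2}\right)^{2} = 9^{2} = 81$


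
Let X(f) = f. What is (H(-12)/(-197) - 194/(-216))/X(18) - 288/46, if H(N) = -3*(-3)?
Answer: -54730241/8808264 ≈ -6.2135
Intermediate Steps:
H(N) = 9
(H(-12)/(-197) - 194/(-216))/X(18) - 288/46 = (9/(-197) - 194/(-216))/18 - 288/46 = (9*(-1/197) - 194*(-1/216))*(1/18) - 288*1/46 = (-9/197 + 97/108)*(1/18) - 144/23 = (18137/21276)*(1/18) - 144/23 = 18137/382968 - 144/23 = -54730241/8808264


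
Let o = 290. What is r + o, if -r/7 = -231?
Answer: 1907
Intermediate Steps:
r = 1617 (r = -7*(-231) = 1617)
r + o = 1617 + 290 = 1907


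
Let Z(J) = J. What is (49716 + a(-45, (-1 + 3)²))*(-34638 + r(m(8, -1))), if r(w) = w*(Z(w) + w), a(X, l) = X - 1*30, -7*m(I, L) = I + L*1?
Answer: -1719365676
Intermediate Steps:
m(I, L) = -I/7 - L/7 (m(I, L) = -(I + L*1)/7 = -(I + L)/7 = -I/7 - L/7)
a(X, l) = -30 + X (a(X, l) = X - 30 = -30 + X)
r(w) = 2*w² (r(w) = w*(w + w) = w*(2*w) = 2*w²)
(49716 + a(-45, (-1 + 3)²))*(-34638 + r(m(8, -1))) = (49716 + (-30 - 45))*(-34638 + 2*(-⅐*8 - ⅐*(-1))²) = (49716 - 75)*(-34638 + 2*(-8/7 + ⅐)²) = 49641*(-34638 + 2*(-1)²) = 49641*(-34638 + 2*1) = 49641*(-34638 + 2) = 49641*(-34636) = -1719365676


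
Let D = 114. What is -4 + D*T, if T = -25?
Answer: -2854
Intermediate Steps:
-4 + D*T = -4 + 114*(-25) = -4 - 2850 = -2854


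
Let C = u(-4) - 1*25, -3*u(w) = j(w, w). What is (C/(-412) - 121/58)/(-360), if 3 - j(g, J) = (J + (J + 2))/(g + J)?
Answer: 313/55680 ≈ 0.0056214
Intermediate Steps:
j(g, J) = 3 - (2 + 2*J)/(J + g) (j(g, J) = 3 - (J + (J + 2))/(g + J) = 3 - (J + (2 + J))/(J + g) = 3 - (2 + 2*J)/(J + g))
u(w) = -(-2 + 4*w)/(6*w) (u(w) = -(-2 + w + 3*w)/(3*(w + w)) = -(-2 + 4*w)/(3*(2*w)) = -1/(2*w)*(-2 + 4*w)/3 = -(-2 + 4*w)/(6*w))
C = -103/4 (C = (1/3)*(1 - 2*(-4))/(-4) - 1*25 = (1/3)*(-1/4)*(1 + 8) - 25 = (1/3)*(-1/4)*9 - 25 = -3/4 - 25 = -103/4 ≈ -25.750)
(C/(-412) - 121/58)/(-360) = (-103/4/(-412) - 121/58)/(-360) = (-103/4*(-1/412) - 121*1/58)*(-1/360) = (1/16 - 121/58)*(-1/360) = -939/464*(-1/360) = 313/55680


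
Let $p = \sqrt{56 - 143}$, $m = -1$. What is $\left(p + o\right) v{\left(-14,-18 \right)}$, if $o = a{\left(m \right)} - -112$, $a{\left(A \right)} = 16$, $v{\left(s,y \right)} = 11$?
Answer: $1408 + 11 i \sqrt{87} \approx 1408.0 + 102.6 i$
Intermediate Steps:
$p = i \sqrt{87}$ ($p = \sqrt{-87} = i \sqrt{87} \approx 9.3274 i$)
$o = 128$ ($o = 16 - -112 = 16 + 112 = 128$)
$\left(p + o\right) v{\left(-14,-18 \right)} = \left(i \sqrt{87} + 128\right) 11 = \left(128 + i \sqrt{87}\right) 11 = 1408 + 11 i \sqrt{87}$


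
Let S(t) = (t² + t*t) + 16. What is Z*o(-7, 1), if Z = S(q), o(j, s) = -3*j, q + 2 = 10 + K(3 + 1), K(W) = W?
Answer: 6384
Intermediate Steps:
q = 12 (q = -2 + (10 + (3 + 1)) = -2 + (10 + 4) = -2 + 14 = 12)
S(t) = 16 + 2*t² (S(t) = (t² + t²) + 16 = 2*t² + 16 = 16 + 2*t²)
Z = 304 (Z = 16 + 2*12² = 16 + 2*144 = 16 + 288 = 304)
Z*o(-7, 1) = 304*(-3*(-7)) = 304*21 = 6384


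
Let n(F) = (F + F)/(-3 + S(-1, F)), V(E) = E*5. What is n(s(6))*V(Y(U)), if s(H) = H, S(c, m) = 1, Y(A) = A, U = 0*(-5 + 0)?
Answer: 0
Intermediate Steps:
U = 0 (U = 0*(-5) = 0)
V(E) = 5*E
n(F) = -F (n(F) = (F + F)/(-3 + 1) = (2*F)/(-2) = (2*F)*(-½) = -F)
n(s(6))*V(Y(U)) = (-1*6)*(5*0) = -6*0 = 0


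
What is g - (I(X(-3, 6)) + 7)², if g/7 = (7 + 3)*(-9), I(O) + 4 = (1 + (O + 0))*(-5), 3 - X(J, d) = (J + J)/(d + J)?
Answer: -1359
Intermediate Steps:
X(J, d) = 3 - 2*J/(J + d) (X(J, d) = 3 - (J + J)/(d + J) = 3 - 2*J/(J + d))
I(O) = -9 - 5*O (I(O) = -4 + (1 + (O + 0))*(-5) = -4 + (1 + O)*(-5) = -4 + (-5 - 5*O) = -9 - 5*O)
g = -630 (g = 7*((7 + 3)*(-9)) = 7*(10*(-9)) = 7*(-90) = -630)
g - (I(X(-3, 6)) + 7)² = -630 - ((-9 - 5*(-3 + 3*6)/(-3 + 6)) + 7)² = -630 - ((-9 - 5*(-3 + 18)/3) + 7)² = -630 - ((-9 - 5*15/3) + 7)² = -630 - ((-9 - 5*5) + 7)² = -630 - ((-9 - 25) + 7)² = -630 - (-34 + 7)² = -630 - 1*(-27)² = -630 - 1*729 = -630 - 729 = -1359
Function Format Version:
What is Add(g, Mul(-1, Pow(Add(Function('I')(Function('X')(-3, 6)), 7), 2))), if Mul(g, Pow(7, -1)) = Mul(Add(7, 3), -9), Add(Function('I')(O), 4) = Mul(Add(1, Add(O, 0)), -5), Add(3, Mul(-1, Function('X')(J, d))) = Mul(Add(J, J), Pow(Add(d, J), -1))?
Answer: -1359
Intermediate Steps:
Function('X')(J, d) = Add(3, Mul(-2, J, Pow(Add(J, d), -1))) (Function('X')(J, d) = Add(3, Mul(-1, Mul(Add(J, J), Pow(Add(d, J), -1)))) = Add(3, Mul(-1, Mul(Mul(2, J), Pow(Add(J, d), -1)))) = Add(3, Mul(-1, Mul(2, J, Pow(Add(J, d), -1)))) = Add(3, Mul(-2, J, Pow(Add(J, d), -1))))
Function('I')(O) = Add(-9, Mul(-5, O)) (Function('I')(O) = Add(-4, Mul(Add(1, Add(O, 0)), -5)) = Add(-4, Mul(Add(1, O), -5)) = Add(-4, Add(-5, Mul(-5, O))) = Add(-9, Mul(-5, O)))
g = -630 (g = Mul(7, Mul(Add(7, 3), -9)) = Mul(7, Mul(10, -9)) = Mul(7, -90) = -630)
Add(g, Mul(-1, Pow(Add(Function('I')(Function('X')(-3, 6)), 7), 2))) = Add(-630, Mul(-1, Pow(Add(Add(-9, Mul(-5, Mul(Pow(Add(-3, 6), -1), Add(-3, Mul(3, 6))))), 7), 2))) = Add(-630, Mul(-1, Pow(Add(Add(-9, Mul(-5, Mul(Pow(3, -1), Add(-3, 18)))), 7), 2))) = Add(-630, Mul(-1, Pow(Add(Add(-9, Mul(-5, Mul(Rational(1, 3), 15))), 7), 2))) = Add(-630, Mul(-1, Pow(Add(Add(-9, Mul(-5, 5)), 7), 2))) = Add(-630, Mul(-1, Pow(Add(Add(-9, -25), 7), 2))) = Add(-630, Mul(-1, Pow(Add(-34, 7), 2))) = Add(-630, Mul(-1, Pow(-27, 2))) = Add(-630, Mul(-1, 729)) = Add(-630, -729) = -1359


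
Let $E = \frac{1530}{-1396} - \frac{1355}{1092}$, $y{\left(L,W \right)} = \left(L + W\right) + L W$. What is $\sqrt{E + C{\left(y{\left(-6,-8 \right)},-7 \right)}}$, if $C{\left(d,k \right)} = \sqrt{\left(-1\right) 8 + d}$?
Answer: $\frac{\sqrt{-84852267045 + 36310826916 \sqrt{26}}}{190554} \approx 1.662$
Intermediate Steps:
$y{\left(L,W \right)} = L + W + L W$
$C{\left(d,k \right)} = \sqrt{-8 + d}$
$E = - \frac{890585}{381108}$ ($E = 1530 \left(- \frac{1}{1396}\right) - \frac{1355}{1092} = - \frac{765}{698} - \frac{1355}{1092} = - \frac{890585}{381108} \approx -2.3368$)
$\sqrt{E + C{\left(y{\left(-6,-8 \right)},-7 \right)}} = \sqrt{- \frac{890585}{381108} + \sqrt{-8 - -34}} = \sqrt{- \frac{890585}{381108} + \sqrt{-8 + 34}} = \sqrt{- \frac{890585}{381108} + \sqrt{26}}$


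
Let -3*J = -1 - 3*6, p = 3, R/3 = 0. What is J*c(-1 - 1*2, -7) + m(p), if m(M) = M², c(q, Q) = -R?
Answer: 9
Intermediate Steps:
R = 0 (R = 3*0 = 0)
c(q, Q) = 0 (c(q, Q) = -1*0 = 0)
J = 19/3 (J = -(-1 - 3*6)/3 = -(-1 - 18)/3 = -⅓*(-19) = 19/3 ≈ 6.3333)
J*c(-1 - 1*2, -7) + m(p) = (19/3)*0 + 3² = 0 + 9 = 9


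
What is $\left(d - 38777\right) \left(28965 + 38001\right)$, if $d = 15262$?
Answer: $-1574705490$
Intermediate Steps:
$\left(d - 38777\right) \left(28965 + 38001\right) = \left(15262 - 38777\right) \left(28965 + 38001\right) = \left(-23515\right) 66966 = -1574705490$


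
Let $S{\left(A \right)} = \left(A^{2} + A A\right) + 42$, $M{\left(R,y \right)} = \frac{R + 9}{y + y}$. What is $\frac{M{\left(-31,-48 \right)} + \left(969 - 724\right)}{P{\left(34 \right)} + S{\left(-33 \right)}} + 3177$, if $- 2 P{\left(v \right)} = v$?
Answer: $\frac{335960459}{105744} \approx 3177.1$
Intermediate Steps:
$P{\left(v \right)} = - \frac{v}{2}$
$M{\left(R,y \right)} = \frac{9 + R}{2 y}$
$S{\left(A \right)} = 42 + 2 A^{2}$ ($S{\left(A \right)} = \left(A^{2} + A^{2}\right) + 42 = 2 A^{2} + 42 = 42 + 2 A^{2}$)
$\frac{M{\left(-31,-48 \right)} + \left(969 - 724\right)}{P{\left(34 \right)} + S{\left(-33 \right)}} + 3177 = \frac{\frac{9 - 31}{2 \left(-48\right)} + \left(969 - 724\right)}{\left(- \frac{1}{2}\right) 34 + \left(42 + 2 \left(-33\right)^{2}\right)} + 3177 = \frac{\frac{1}{2} \left(- \frac{1}{48}\right) \left(-22\right) + \left(969 - 724\right)}{-17 + \left(42 + 2 \cdot 1089\right)} + 3177 = \frac{\frac{11}{48} + 245}{-17 + \left(42 + 2178\right)} + 3177 = \frac{11771}{48 \left(-17 + 2220\right)} + 3177 = \frac{11771}{48 \cdot 2203} + 3177 = \frac{11771}{48} \cdot \frac{1}{2203} + 3177 = \frac{11771}{105744} + 3177 = \frac{335960459}{105744}$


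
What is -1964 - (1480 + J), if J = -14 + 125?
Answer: -3555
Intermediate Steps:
J = 111
-1964 - (1480 + J) = -1964 - (1480 + 111) = -1964 - 1*1591 = -1964 - 1591 = -3555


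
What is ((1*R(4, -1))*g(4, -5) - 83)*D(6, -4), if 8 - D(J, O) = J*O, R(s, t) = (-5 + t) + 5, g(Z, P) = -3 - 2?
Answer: -2496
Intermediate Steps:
g(Z, P) = -5
R(s, t) = t
D(J, O) = 8 - J*O
((1*R(4, -1))*g(4, -5) - 83)*D(6, -4) = ((1*(-1))*(-5) - 83)*(8 - 1*6*(-4)) = (-1*(-5) - 83)*(8 + 24) = (5 - 83)*32 = -78*32 = -2496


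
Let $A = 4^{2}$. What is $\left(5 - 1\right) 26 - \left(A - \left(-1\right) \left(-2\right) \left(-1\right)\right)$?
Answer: $86$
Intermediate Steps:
$A = 16$
$\left(5 - 1\right) 26 - \left(A - \left(-1\right) \left(-2\right) \left(-1\right)\right) = \left(5 - 1\right) 26 - \left(16 - \left(-1\right) \left(-2\right) \left(-1\right)\right) = \left(5 - 1\right) 26 + \left(2 \left(-1\right) - 16\right) = 4 \cdot 26 - 18 = 104 - 18 = 86$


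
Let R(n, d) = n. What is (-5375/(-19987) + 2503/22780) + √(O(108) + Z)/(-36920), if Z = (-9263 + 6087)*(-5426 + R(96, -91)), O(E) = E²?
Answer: 172469961/455303860 - √1058734/9230 ≈ 0.26732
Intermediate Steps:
Z = 16928080 (Z = (-9263 + 6087)*(-5426 + 96) = -3176*(-5330) = 16928080)
(-5375/(-19987) + 2503/22780) + √(O(108) + Z)/(-36920) = (-5375/(-19987) + 2503/22780) + √(108² + 16928080)/(-36920) = (-5375*(-1/19987) + 2503*(1/22780)) + √(11664 + 16928080)*(-1/36920) = (5375/19987 + 2503/22780) + √16939744*(-1/36920) = 172469961/455303860 + (4*√1058734)*(-1/36920) = 172469961/455303860 - √1058734/9230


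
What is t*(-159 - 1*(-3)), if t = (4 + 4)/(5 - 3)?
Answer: -624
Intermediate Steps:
t = 4 (t = 8/2 = 8*(1/2) = 4)
t*(-159 - 1*(-3)) = 4*(-159 - 1*(-3)) = 4*(-159 + 3) = 4*(-156) = -624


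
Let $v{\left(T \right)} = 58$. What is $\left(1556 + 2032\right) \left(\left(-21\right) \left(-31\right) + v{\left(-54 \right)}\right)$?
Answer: $2543892$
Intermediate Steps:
$\left(1556 + 2032\right) \left(\left(-21\right) \left(-31\right) + v{\left(-54 \right)}\right) = \left(1556 + 2032\right) \left(\left(-21\right) \left(-31\right) + 58\right) = 3588 \left(651 + 58\right) = 3588 \cdot 709 = 2543892$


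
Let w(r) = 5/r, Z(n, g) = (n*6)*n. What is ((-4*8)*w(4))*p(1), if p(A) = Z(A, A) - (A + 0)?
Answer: -200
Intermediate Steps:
Z(n, g) = 6*n**2 (Z(n, g) = (6*n)*n = 6*n**2)
p(A) = -A + 6*A**2 (p(A) = 6*A**2 - (A + 0) = 6*A**2 - A = -A + 6*A**2)
((-4*8)*w(4))*p(1) = ((-4*8)*(5/4))*(1*(-1 + 6*1)) = (-160/4)*(1*(-1 + 6)) = (-32*5/4)*(1*5) = -40*5 = -200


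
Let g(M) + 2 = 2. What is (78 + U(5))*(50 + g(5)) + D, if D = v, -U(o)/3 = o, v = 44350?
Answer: 47500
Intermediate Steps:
g(M) = 0 (g(M) = -2 + 2 = 0)
U(o) = -3*o
D = 44350
(78 + U(5))*(50 + g(5)) + D = (78 - 3*5)*(50 + 0) + 44350 = (78 - 15)*50 + 44350 = 63*50 + 44350 = 3150 + 44350 = 47500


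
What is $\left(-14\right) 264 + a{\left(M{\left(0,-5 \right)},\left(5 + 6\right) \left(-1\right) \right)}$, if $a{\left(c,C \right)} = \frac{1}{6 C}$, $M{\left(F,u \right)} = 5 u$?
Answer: $- \frac{243937}{66} \approx -3696.0$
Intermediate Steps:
$a{\left(c,C \right)} = \frac{1}{6 C}$
$\left(-14\right) 264 + a{\left(M{\left(0,-5 \right)},\left(5 + 6\right) \left(-1\right) \right)} = \left(-14\right) 264 + \frac{1}{6 \left(5 + 6\right) \left(-1\right)} = -3696 + \frac{1}{6 \cdot 11 \left(-1\right)} = -3696 + \frac{1}{6 \left(-11\right)} = -3696 + \frac{1}{6} \left(- \frac{1}{11}\right) = -3696 - \frac{1}{66} = - \frac{243937}{66}$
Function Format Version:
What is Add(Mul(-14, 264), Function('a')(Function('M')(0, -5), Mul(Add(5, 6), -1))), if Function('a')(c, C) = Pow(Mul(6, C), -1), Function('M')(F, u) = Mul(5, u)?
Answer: Rational(-243937, 66) ≈ -3696.0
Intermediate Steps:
Function('a')(c, C) = Mul(Rational(1, 6), Pow(C, -1))
Add(Mul(-14, 264), Function('a')(Function('M')(0, -5), Mul(Add(5, 6), -1))) = Add(Mul(-14, 264), Mul(Rational(1, 6), Pow(Mul(Add(5, 6), -1), -1))) = Add(-3696, Mul(Rational(1, 6), Pow(Mul(11, -1), -1))) = Add(-3696, Mul(Rational(1, 6), Pow(-11, -1))) = Add(-3696, Mul(Rational(1, 6), Rational(-1, 11))) = Add(-3696, Rational(-1, 66)) = Rational(-243937, 66)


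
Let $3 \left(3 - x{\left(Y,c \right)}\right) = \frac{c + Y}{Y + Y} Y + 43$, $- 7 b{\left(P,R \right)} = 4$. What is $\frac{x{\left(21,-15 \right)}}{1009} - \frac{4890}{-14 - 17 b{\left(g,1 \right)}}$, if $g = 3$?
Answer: $\frac{3453770}{3027} \approx 1141.0$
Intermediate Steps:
$b{\left(P,R \right)} = - \frac{4}{7}$ ($b{\left(P,R \right)} = \left(- \frac{1}{7}\right) 4 = - \frac{4}{7}$)
$x{\left(Y,c \right)} = - \frac{34}{3} - \frac{Y}{6} - \frac{c}{6}$ ($x{\left(Y,c \right)} = 3 - \frac{\frac{c + Y}{Y + Y} Y + 43}{3} = 3 - \frac{\frac{Y + c}{2 Y} Y + 43}{3} = 3 - \frac{\left(\frac{Y}{2} + \frac{c}{2}\right) + 43}{3} = 3 - \frac{43 + \frac{Y}{2} + \frac{c}{2}}{3} = 3 - \left(\frac{43}{3} + \frac{Y}{6} + \frac{c}{6}\right) = - \frac{34}{3} - \frac{Y}{6} - \frac{c}{6}$)
$\frac{x{\left(21,-15 \right)}}{1009} - \frac{4890}{-14 - 17 b{\left(g,1 \right)}} = \frac{- \frac{34}{3} - \frac{7}{2} - - \frac{5}{2}}{1009} - \frac{4890}{-14 - - \frac{68}{7}} = \left(- \frac{34}{3} - \frac{7}{2} + \frac{5}{2}\right) \frac{1}{1009} - \frac{4890}{-14 + \frac{68}{7}} = \left(- \frac{37}{3}\right) \frac{1}{1009} - \frac{4890}{- \frac{30}{7}} = - \frac{37}{3027} - -1141 = - \frac{37}{3027} + 1141 = \frac{3453770}{3027}$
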